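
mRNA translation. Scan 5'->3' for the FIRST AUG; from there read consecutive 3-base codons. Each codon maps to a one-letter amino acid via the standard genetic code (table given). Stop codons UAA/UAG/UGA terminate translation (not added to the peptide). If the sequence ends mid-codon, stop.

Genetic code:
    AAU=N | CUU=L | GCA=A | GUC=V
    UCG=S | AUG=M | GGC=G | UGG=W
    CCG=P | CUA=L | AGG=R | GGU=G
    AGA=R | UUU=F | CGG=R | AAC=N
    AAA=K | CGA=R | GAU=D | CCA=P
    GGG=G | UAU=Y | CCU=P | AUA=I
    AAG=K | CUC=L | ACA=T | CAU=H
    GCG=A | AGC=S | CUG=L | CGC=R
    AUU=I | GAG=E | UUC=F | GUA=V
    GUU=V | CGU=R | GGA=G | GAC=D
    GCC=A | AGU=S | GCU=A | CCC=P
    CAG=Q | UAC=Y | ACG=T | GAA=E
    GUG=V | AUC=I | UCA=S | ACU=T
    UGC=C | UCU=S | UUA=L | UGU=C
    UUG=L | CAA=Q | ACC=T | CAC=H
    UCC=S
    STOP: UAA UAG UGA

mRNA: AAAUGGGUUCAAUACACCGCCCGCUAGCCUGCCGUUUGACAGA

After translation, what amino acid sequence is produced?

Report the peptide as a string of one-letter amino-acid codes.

start AUG at pos 2
pos 2: AUG -> M; peptide=M
pos 5: GGU -> G; peptide=MG
pos 8: UCA -> S; peptide=MGS
pos 11: AUA -> I; peptide=MGSI
pos 14: CAC -> H; peptide=MGSIH
pos 17: CGC -> R; peptide=MGSIHR
pos 20: CCG -> P; peptide=MGSIHRP
pos 23: CUA -> L; peptide=MGSIHRPL
pos 26: GCC -> A; peptide=MGSIHRPLA
pos 29: UGC -> C; peptide=MGSIHRPLAC
pos 32: CGU -> R; peptide=MGSIHRPLACR
pos 35: UUG -> L; peptide=MGSIHRPLACRL
pos 38: ACA -> T; peptide=MGSIHRPLACRLT
pos 41: only 2 nt remain (<3), stop (end of mRNA)

Answer: MGSIHRPLACRLT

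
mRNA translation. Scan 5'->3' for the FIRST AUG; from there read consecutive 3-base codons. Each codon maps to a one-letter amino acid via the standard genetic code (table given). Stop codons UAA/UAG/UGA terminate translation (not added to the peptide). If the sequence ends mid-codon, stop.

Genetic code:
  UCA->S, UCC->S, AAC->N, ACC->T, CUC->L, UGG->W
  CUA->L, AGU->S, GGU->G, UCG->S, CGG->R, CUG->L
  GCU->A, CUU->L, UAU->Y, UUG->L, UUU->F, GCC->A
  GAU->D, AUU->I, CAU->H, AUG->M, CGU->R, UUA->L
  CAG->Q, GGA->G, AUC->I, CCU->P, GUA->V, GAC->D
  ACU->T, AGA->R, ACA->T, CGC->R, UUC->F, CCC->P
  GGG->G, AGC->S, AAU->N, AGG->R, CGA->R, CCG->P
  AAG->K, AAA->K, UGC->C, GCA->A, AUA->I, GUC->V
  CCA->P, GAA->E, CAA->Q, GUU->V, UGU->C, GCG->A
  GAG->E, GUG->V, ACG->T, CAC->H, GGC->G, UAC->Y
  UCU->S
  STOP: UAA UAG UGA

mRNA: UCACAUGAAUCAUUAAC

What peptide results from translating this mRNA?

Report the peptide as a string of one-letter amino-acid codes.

Answer: MNH

Derivation:
start AUG at pos 4
pos 4: AUG -> M; peptide=M
pos 7: AAU -> N; peptide=MN
pos 10: CAU -> H; peptide=MNH
pos 13: UAA -> STOP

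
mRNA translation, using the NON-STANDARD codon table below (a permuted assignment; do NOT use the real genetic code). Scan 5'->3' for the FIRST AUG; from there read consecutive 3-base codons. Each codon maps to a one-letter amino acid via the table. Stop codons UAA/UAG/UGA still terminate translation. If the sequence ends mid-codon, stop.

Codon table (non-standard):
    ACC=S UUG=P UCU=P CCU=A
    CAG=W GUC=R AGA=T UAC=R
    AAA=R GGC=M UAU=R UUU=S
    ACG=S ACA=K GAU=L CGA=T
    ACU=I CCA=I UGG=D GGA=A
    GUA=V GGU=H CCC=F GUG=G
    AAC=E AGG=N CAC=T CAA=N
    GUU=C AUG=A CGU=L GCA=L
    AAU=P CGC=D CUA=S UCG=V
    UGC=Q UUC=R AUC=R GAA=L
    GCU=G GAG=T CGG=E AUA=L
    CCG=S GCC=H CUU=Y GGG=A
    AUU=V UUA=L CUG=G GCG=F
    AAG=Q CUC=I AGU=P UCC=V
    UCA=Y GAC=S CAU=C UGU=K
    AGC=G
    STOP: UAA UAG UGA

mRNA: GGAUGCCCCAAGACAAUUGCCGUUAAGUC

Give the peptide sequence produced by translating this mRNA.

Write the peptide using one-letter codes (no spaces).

Answer: AFNSPQL

Derivation:
start AUG at pos 2
pos 2: AUG -> A; peptide=A
pos 5: CCC -> F; peptide=AF
pos 8: CAA -> N; peptide=AFN
pos 11: GAC -> S; peptide=AFNS
pos 14: AAU -> P; peptide=AFNSP
pos 17: UGC -> Q; peptide=AFNSPQ
pos 20: CGU -> L; peptide=AFNSPQL
pos 23: UAA -> STOP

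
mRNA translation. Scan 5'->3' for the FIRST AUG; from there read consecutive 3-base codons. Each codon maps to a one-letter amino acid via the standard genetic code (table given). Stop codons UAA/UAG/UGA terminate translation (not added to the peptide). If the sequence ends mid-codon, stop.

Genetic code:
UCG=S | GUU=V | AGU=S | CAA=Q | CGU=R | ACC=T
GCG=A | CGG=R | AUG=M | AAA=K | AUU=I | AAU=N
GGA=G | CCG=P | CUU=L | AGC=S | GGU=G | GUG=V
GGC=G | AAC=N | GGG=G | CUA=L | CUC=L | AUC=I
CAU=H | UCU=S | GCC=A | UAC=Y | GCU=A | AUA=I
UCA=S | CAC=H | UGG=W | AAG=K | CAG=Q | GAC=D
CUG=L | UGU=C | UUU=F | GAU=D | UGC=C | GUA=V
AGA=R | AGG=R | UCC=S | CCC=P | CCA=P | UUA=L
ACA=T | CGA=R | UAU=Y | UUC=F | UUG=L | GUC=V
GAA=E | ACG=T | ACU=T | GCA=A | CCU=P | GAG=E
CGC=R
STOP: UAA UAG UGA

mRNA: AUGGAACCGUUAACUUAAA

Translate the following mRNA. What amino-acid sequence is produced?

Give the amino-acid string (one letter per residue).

Answer: MEPLT

Derivation:
start AUG at pos 0
pos 0: AUG -> M; peptide=M
pos 3: GAA -> E; peptide=ME
pos 6: CCG -> P; peptide=MEP
pos 9: UUA -> L; peptide=MEPL
pos 12: ACU -> T; peptide=MEPLT
pos 15: UAA -> STOP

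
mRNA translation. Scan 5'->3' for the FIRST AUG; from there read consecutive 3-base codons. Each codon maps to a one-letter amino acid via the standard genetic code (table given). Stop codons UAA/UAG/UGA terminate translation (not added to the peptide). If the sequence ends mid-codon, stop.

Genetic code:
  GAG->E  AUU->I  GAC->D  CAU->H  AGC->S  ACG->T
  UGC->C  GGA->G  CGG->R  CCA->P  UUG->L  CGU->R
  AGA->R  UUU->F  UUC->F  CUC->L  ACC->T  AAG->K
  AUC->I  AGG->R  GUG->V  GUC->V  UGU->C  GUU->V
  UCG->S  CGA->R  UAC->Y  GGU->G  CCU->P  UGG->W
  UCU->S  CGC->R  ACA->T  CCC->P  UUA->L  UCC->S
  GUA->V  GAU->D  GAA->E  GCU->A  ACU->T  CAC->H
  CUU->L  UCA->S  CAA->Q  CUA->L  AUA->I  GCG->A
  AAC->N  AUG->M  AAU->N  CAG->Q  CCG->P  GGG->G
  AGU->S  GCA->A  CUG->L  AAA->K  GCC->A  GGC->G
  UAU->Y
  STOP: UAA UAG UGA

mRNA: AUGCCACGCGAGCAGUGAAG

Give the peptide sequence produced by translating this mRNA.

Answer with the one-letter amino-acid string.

Answer: MPREQ

Derivation:
start AUG at pos 0
pos 0: AUG -> M; peptide=M
pos 3: CCA -> P; peptide=MP
pos 6: CGC -> R; peptide=MPR
pos 9: GAG -> E; peptide=MPRE
pos 12: CAG -> Q; peptide=MPREQ
pos 15: UGA -> STOP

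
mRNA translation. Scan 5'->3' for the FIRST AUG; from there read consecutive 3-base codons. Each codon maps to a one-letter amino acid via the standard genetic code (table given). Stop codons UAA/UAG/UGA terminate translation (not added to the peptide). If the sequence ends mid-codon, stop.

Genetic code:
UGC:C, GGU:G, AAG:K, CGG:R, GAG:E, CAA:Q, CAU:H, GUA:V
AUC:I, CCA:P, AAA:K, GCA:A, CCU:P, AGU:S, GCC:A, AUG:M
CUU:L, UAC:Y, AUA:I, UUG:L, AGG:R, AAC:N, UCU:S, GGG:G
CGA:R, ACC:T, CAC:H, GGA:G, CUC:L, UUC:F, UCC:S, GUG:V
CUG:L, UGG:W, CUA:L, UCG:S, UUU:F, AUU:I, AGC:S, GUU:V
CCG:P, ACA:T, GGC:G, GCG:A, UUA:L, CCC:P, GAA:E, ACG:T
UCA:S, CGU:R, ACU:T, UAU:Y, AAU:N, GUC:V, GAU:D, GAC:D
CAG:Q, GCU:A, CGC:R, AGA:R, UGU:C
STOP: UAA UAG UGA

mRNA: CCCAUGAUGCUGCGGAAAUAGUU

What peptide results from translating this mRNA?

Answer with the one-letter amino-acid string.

start AUG at pos 3
pos 3: AUG -> M; peptide=M
pos 6: AUG -> M; peptide=MM
pos 9: CUG -> L; peptide=MML
pos 12: CGG -> R; peptide=MMLR
pos 15: AAA -> K; peptide=MMLRK
pos 18: UAG -> STOP

Answer: MMLRK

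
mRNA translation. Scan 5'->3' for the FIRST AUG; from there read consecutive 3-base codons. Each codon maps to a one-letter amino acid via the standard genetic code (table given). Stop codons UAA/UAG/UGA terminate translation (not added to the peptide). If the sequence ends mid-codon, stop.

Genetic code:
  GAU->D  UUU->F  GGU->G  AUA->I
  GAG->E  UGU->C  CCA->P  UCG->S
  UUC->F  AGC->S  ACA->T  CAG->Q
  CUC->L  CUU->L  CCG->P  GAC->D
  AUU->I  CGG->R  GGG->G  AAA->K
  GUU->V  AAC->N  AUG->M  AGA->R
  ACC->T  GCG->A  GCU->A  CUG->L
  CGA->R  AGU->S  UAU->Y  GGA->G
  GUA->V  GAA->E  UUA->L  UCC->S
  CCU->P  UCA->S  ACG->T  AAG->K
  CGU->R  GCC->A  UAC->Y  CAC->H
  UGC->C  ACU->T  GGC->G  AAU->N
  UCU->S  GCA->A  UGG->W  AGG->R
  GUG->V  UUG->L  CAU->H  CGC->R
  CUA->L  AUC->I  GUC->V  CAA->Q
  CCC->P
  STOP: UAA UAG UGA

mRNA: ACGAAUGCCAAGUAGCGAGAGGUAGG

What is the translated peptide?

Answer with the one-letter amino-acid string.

Answer: MPSSER

Derivation:
start AUG at pos 4
pos 4: AUG -> M; peptide=M
pos 7: CCA -> P; peptide=MP
pos 10: AGU -> S; peptide=MPS
pos 13: AGC -> S; peptide=MPSS
pos 16: GAG -> E; peptide=MPSSE
pos 19: AGG -> R; peptide=MPSSER
pos 22: UAG -> STOP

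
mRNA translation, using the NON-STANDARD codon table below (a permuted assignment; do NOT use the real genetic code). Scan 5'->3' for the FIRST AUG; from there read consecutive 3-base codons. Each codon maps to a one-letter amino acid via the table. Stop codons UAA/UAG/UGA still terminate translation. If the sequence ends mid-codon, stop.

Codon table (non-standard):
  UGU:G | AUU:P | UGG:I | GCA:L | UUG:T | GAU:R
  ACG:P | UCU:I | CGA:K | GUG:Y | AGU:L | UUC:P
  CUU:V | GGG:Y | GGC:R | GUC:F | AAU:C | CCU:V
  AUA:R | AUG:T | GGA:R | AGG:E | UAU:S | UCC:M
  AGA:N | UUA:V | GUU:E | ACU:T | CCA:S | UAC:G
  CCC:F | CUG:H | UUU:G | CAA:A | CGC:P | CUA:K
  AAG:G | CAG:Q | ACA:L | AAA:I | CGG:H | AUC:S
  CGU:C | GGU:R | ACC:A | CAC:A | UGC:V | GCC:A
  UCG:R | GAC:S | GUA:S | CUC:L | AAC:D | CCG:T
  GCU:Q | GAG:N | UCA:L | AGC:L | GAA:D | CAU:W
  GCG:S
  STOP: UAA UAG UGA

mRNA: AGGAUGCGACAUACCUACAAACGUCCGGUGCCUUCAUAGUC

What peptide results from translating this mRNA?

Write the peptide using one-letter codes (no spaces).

Answer: TKWAGICTYVL

Derivation:
start AUG at pos 3
pos 3: AUG -> T; peptide=T
pos 6: CGA -> K; peptide=TK
pos 9: CAU -> W; peptide=TKW
pos 12: ACC -> A; peptide=TKWA
pos 15: UAC -> G; peptide=TKWAG
pos 18: AAA -> I; peptide=TKWAGI
pos 21: CGU -> C; peptide=TKWAGIC
pos 24: CCG -> T; peptide=TKWAGICT
pos 27: GUG -> Y; peptide=TKWAGICTY
pos 30: CCU -> V; peptide=TKWAGICTYV
pos 33: UCA -> L; peptide=TKWAGICTYVL
pos 36: UAG -> STOP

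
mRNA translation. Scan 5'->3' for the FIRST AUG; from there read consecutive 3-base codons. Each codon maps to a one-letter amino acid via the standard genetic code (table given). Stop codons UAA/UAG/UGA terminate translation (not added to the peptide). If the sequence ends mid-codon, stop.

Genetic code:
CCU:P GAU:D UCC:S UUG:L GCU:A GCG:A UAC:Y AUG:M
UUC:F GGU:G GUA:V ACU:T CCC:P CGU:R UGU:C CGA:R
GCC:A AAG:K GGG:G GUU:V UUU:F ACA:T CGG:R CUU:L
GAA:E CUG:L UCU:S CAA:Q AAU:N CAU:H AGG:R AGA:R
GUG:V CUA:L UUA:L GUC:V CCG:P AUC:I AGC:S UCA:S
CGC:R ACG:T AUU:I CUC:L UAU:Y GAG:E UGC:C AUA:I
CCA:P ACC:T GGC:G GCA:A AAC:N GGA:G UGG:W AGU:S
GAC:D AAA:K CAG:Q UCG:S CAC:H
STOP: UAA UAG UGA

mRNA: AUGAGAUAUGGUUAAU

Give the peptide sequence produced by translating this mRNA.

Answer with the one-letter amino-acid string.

Answer: MRYG

Derivation:
start AUG at pos 0
pos 0: AUG -> M; peptide=M
pos 3: AGA -> R; peptide=MR
pos 6: UAU -> Y; peptide=MRY
pos 9: GGU -> G; peptide=MRYG
pos 12: UAA -> STOP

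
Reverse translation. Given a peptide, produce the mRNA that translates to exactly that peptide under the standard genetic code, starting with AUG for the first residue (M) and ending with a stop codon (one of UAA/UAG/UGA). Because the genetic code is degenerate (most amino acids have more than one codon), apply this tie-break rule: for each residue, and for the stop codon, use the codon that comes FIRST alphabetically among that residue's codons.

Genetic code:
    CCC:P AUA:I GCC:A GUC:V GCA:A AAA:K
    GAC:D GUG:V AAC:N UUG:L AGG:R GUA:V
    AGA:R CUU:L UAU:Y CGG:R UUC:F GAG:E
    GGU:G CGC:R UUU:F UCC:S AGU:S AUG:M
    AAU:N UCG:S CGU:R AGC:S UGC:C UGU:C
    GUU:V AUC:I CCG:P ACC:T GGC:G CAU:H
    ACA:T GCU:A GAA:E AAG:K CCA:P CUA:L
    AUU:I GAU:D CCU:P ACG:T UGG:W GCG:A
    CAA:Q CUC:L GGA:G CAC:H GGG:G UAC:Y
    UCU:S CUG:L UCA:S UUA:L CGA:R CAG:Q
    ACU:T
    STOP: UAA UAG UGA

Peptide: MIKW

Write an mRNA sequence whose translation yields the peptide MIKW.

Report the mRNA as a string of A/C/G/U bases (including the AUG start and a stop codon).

residue 1: M -> AUG (start codon)
residue 2: I codons sorted = AUA,AUC,AUU -> pick first = AUA
residue 3: K codons sorted = AAA,AAG -> pick first = AAA
residue 4: W -> UGG (only codon)
terminator: stop codons sorted = UAA,UAG,UGA -> pick first = UAA

Answer: mRNA: AUGAUAAAAUGGUAA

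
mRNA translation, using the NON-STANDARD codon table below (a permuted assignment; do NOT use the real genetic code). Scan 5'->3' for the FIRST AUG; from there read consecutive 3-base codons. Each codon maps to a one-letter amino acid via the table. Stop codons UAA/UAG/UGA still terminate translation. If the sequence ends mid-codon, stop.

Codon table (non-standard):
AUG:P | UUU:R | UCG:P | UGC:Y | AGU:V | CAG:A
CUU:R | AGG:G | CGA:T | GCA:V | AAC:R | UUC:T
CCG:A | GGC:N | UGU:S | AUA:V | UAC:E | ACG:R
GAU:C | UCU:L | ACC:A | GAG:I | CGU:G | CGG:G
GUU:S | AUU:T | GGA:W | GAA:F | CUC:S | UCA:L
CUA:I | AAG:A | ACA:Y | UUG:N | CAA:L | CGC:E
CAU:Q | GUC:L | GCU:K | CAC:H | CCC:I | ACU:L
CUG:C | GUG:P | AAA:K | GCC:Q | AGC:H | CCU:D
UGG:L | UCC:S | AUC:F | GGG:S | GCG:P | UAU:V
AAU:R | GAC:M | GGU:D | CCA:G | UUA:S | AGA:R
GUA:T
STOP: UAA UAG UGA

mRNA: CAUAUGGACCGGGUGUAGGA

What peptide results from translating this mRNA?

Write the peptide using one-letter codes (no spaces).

start AUG at pos 3
pos 3: AUG -> P; peptide=P
pos 6: GAC -> M; peptide=PM
pos 9: CGG -> G; peptide=PMG
pos 12: GUG -> P; peptide=PMGP
pos 15: UAG -> STOP

Answer: PMGP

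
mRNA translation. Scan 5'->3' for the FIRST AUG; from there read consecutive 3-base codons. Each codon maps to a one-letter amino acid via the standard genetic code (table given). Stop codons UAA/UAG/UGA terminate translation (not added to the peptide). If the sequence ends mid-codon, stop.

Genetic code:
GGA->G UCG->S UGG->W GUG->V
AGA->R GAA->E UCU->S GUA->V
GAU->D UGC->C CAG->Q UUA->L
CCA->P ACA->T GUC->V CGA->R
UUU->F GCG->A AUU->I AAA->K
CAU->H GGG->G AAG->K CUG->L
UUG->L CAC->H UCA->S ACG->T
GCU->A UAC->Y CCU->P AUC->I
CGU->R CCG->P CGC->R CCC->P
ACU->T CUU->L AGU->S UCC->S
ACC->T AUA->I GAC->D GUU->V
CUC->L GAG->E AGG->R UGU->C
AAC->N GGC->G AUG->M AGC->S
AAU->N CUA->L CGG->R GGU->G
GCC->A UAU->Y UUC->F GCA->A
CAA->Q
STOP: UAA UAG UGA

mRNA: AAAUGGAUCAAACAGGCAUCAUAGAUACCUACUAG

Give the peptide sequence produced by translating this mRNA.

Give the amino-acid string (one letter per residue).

Answer: MDQTGIIDTY

Derivation:
start AUG at pos 2
pos 2: AUG -> M; peptide=M
pos 5: GAU -> D; peptide=MD
pos 8: CAA -> Q; peptide=MDQ
pos 11: ACA -> T; peptide=MDQT
pos 14: GGC -> G; peptide=MDQTG
pos 17: AUC -> I; peptide=MDQTGI
pos 20: AUA -> I; peptide=MDQTGII
pos 23: GAU -> D; peptide=MDQTGIID
pos 26: ACC -> T; peptide=MDQTGIIDT
pos 29: UAC -> Y; peptide=MDQTGIIDTY
pos 32: UAG -> STOP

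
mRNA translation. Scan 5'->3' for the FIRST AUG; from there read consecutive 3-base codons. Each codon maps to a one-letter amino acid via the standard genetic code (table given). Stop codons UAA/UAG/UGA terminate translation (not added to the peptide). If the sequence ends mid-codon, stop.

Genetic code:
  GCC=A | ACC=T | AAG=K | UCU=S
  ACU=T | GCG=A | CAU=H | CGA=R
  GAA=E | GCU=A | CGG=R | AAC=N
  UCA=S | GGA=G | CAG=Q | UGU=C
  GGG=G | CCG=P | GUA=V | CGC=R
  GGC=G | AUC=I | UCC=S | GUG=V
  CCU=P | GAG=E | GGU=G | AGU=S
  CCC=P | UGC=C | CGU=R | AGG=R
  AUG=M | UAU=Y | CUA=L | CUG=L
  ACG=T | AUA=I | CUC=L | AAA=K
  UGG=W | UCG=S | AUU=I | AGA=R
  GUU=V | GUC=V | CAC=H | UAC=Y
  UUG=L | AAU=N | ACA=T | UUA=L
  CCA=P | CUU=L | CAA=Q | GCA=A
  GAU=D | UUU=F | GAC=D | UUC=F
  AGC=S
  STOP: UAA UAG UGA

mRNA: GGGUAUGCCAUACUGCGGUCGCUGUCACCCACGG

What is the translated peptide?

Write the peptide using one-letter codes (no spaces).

start AUG at pos 4
pos 4: AUG -> M; peptide=M
pos 7: CCA -> P; peptide=MP
pos 10: UAC -> Y; peptide=MPY
pos 13: UGC -> C; peptide=MPYC
pos 16: GGU -> G; peptide=MPYCG
pos 19: CGC -> R; peptide=MPYCGR
pos 22: UGU -> C; peptide=MPYCGRC
pos 25: CAC -> H; peptide=MPYCGRCH
pos 28: CCA -> P; peptide=MPYCGRCHP
pos 31: CGG -> R; peptide=MPYCGRCHPR
pos 34: only 0 nt remain (<3), stop (end of mRNA)

Answer: MPYCGRCHPR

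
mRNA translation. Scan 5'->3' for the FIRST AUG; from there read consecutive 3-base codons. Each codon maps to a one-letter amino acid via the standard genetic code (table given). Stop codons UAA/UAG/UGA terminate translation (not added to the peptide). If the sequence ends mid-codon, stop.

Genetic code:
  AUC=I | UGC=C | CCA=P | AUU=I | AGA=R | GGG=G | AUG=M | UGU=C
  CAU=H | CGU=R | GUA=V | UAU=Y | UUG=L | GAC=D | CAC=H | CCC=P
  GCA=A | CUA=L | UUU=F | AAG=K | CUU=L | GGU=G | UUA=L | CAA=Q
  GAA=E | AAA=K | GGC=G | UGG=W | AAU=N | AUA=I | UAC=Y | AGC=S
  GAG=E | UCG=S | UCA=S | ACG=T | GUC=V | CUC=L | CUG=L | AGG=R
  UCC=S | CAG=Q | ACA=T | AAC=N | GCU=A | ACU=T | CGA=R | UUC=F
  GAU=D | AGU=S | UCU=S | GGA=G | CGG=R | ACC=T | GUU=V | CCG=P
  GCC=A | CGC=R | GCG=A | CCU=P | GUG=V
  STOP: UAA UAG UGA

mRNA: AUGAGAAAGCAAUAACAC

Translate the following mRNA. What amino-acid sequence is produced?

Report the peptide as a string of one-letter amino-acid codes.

Answer: MRKQ

Derivation:
start AUG at pos 0
pos 0: AUG -> M; peptide=M
pos 3: AGA -> R; peptide=MR
pos 6: AAG -> K; peptide=MRK
pos 9: CAA -> Q; peptide=MRKQ
pos 12: UAA -> STOP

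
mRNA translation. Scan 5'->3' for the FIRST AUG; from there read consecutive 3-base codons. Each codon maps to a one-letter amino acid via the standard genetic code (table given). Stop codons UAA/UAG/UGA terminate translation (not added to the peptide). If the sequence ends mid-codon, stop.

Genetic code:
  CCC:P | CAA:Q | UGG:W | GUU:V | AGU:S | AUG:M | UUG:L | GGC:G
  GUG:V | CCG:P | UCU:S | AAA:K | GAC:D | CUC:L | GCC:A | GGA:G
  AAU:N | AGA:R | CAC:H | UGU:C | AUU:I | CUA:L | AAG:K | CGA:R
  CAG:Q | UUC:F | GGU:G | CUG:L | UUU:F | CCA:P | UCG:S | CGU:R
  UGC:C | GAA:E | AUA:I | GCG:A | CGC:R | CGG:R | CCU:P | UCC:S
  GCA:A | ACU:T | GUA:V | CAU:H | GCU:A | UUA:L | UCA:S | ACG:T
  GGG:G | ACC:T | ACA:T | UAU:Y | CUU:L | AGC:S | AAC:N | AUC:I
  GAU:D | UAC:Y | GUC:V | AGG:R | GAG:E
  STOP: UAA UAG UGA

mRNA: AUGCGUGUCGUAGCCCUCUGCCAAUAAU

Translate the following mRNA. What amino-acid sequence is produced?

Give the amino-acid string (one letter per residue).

start AUG at pos 0
pos 0: AUG -> M; peptide=M
pos 3: CGU -> R; peptide=MR
pos 6: GUC -> V; peptide=MRV
pos 9: GUA -> V; peptide=MRVV
pos 12: GCC -> A; peptide=MRVVA
pos 15: CUC -> L; peptide=MRVVAL
pos 18: UGC -> C; peptide=MRVVALC
pos 21: CAA -> Q; peptide=MRVVALCQ
pos 24: UAA -> STOP

Answer: MRVVALCQ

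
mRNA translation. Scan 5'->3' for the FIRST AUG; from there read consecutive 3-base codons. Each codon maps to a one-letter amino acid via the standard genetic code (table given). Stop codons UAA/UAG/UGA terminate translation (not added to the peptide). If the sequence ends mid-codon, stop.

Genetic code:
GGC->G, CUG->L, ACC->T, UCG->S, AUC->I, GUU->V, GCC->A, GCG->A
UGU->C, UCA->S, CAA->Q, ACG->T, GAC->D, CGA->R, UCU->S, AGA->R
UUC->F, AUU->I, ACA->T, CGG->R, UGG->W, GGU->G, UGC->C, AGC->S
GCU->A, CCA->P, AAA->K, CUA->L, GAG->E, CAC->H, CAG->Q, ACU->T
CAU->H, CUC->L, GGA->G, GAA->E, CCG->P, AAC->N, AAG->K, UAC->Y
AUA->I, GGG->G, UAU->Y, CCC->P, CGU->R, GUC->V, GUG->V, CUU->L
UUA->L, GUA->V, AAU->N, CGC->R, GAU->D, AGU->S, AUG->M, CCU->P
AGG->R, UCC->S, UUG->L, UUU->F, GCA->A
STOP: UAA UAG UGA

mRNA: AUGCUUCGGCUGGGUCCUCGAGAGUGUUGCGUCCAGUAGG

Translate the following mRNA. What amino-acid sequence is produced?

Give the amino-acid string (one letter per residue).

start AUG at pos 0
pos 0: AUG -> M; peptide=M
pos 3: CUU -> L; peptide=ML
pos 6: CGG -> R; peptide=MLR
pos 9: CUG -> L; peptide=MLRL
pos 12: GGU -> G; peptide=MLRLG
pos 15: CCU -> P; peptide=MLRLGP
pos 18: CGA -> R; peptide=MLRLGPR
pos 21: GAG -> E; peptide=MLRLGPRE
pos 24: UGU -> C; peptide=MLRLGPREC
pos 27: UGC -> C; peptide=MLRLGPRECC
pos 30: GUC -> V; peptide=MLRLGPRECCV
pos 33: CAG -> Q; peptide=MLRLGPRECCVQ
pos 36: UAG -> STOP

Answer: MLRLGPRECCVQ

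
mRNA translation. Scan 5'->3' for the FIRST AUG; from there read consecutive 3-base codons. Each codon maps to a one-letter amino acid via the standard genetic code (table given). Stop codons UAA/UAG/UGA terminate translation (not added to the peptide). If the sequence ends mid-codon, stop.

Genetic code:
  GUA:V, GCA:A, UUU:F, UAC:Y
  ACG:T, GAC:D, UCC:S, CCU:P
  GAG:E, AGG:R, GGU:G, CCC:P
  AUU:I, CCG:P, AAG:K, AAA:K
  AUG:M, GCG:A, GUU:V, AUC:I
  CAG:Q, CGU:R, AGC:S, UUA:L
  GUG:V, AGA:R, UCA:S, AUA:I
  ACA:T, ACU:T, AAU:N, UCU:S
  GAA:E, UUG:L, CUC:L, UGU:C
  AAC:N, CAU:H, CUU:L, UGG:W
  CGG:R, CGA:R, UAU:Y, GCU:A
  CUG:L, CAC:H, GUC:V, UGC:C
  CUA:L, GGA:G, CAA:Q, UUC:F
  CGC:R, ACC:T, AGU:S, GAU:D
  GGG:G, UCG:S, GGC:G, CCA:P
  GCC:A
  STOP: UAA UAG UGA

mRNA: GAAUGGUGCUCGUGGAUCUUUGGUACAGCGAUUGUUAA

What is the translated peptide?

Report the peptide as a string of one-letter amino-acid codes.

start AUG at pos 2
pos 2: AUG -> M; peptide=M
pos 5: GUG -> V; peptide=MV
pos 8: CUC -> L; peptide=MVL
pos 11: GUG -> V; peptide=MVLV
pos 14: GAU -> D; peptide=MVLVD
pos 17: CUU -> L; peptide=MVLVDL
pos 20: UGG -> W; peptide=MVLVDLW
pos 23: UAC -> Y; peptide=MVLVDLWY
pos 26: AGC -> S; peptide=MVLVDLWYS
pos 29: GAU -> D; peptide=MVLVDLWYSD
pos 32: UGU -> C; peptide=MVLVDLWYSDC
pos 35: UAA -> STOP

Answer: MVLVDLWYSDC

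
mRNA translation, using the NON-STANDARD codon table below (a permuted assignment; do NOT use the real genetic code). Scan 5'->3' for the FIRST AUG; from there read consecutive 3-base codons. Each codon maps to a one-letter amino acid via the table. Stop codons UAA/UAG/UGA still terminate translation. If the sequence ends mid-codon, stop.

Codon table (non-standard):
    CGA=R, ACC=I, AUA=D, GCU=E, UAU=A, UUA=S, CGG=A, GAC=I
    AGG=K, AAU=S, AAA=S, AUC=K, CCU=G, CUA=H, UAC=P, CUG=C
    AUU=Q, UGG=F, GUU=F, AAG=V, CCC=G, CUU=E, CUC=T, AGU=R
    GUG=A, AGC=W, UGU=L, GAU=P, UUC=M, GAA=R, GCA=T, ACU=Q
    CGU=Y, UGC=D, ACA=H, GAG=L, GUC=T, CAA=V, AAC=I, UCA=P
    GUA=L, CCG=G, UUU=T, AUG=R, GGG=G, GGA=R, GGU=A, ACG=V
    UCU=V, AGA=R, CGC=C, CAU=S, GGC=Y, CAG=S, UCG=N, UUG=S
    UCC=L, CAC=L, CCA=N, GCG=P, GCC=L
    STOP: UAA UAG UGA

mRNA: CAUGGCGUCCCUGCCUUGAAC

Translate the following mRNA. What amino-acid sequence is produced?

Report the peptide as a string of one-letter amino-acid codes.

Answer: RPLCG

Derivation:
start AUG at pos 1
pos 1: AUG -> R; peptide=R
pos 4: GCG -> P; peptide=RP
pos 7: UCC -> L; peptide=RPL
pos 10: CUG -> C; peptide=RPLC
pos 13: CCU -> G; peptide=RPLCG
pos 16: UGA -> STOP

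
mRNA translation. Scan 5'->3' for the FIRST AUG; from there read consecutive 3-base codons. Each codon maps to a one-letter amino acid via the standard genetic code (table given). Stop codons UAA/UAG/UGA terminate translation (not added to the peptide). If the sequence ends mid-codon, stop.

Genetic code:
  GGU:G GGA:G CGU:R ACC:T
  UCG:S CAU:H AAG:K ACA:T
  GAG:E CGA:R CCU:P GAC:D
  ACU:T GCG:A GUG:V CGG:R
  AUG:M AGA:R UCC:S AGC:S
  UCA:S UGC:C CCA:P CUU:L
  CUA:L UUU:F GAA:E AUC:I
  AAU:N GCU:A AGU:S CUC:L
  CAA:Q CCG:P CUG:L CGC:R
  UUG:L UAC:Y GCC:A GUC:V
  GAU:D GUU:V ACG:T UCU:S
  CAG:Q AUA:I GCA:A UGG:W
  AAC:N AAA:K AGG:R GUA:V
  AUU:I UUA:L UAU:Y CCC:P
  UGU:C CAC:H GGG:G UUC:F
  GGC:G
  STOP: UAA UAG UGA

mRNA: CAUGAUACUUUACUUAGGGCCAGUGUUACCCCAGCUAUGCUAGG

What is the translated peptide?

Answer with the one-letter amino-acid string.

Answer: MILYLGPVLPQLC

Derivation:
start AUG at pos 1
pos 1: AUG -> M; peptide=M
pos 4: AUA -> I; peptide=MI
pos 7: CUU -> L; peptide=MIL
pos 10: UAC -> Y; peptide=MILY
pos 13: UUA -> L; peptide=MILYL
pos 16: GGG -> G; peptide=MILYLG
pos 19: CCA -> P; peptide=MILYLGP
pos 22: GUG -> V; peptide=MILYLGPV
pos 25: UUA -> L; peptide=MILYLGPVL
pos 28: CCC -> P; peptide=MILYLGPVLP
pos 31: CAG -> Q; peptide=MILYLGPVLPQ
pos 34: CUA -> L; peptide=MILYLGPVLPQL
pos 37: UGC -> C; peptide=MILYLGPVLPQLC
pos 40: UAG -> STOP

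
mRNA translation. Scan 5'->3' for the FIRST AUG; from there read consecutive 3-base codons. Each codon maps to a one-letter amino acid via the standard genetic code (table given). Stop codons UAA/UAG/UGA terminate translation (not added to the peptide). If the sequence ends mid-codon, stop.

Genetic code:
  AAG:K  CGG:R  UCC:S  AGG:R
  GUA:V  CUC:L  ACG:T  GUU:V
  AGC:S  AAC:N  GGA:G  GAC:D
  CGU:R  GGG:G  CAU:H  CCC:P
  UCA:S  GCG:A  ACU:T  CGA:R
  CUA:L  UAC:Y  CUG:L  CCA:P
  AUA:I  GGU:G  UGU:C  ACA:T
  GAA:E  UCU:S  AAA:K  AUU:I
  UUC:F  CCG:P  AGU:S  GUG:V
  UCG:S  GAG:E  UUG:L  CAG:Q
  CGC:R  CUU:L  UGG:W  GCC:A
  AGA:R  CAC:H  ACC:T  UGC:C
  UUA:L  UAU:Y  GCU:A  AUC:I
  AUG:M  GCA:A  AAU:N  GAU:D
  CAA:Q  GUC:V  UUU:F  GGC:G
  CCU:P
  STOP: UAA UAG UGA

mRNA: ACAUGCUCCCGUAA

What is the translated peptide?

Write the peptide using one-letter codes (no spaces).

Answer: MLP

Derivation:
start AUG at pos 2
pos 2: AUG -> M; peptide=M
pos 5: CUC -> L; peptide=ML
pos 8: CCG -> P; peptide=MLP
pos 11: UAA -> STOP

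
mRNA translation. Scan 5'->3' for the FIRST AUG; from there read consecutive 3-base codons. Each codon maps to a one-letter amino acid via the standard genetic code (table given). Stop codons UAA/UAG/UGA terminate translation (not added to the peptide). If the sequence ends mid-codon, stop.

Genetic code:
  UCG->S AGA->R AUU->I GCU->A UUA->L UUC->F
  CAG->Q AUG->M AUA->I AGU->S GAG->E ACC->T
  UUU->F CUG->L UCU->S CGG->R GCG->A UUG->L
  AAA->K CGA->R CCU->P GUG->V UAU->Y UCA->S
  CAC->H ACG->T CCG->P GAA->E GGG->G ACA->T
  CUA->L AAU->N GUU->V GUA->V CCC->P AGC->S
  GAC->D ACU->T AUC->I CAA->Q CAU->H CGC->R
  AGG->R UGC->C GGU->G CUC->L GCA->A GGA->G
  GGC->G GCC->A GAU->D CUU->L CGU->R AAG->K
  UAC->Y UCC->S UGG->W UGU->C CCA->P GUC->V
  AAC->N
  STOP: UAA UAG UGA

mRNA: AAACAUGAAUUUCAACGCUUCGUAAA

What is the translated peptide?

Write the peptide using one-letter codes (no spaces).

start AUG at pos 4
pos 4: AUG -> M; peptide=M
pos 7: AAU -> N; peptide=MN
pos 10: UUC -> F; peptide=MNF
pos 13: AAC -> N; peptide=MNFN
pos 16: GCU -> A; peptide=MNFNA
pos 19: UCG -> S; peptide=MNFNAS
pos 22: UAA -> STOP

Answer: MNFNAS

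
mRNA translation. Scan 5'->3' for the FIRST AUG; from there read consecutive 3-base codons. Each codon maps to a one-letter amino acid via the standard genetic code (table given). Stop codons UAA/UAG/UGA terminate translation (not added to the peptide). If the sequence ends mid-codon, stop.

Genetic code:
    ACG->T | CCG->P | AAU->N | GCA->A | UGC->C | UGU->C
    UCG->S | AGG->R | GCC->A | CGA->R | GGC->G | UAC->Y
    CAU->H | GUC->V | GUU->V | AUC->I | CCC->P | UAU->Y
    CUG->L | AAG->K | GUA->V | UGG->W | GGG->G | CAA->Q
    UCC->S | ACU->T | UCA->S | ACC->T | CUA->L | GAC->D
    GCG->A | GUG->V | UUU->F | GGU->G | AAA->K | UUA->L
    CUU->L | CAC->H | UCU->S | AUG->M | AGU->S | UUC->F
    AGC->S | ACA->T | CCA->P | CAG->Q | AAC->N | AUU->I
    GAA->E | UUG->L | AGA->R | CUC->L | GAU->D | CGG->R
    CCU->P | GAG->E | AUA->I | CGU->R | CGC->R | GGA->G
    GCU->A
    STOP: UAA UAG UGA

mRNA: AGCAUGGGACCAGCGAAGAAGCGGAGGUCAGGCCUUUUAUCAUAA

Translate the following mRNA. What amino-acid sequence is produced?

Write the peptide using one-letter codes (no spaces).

start AUG at pos 3
pos 3: AUG -> M; peptide=M
pos 6: GGA -> G; peptide=MG
pos 9: CCA -> P; peptide=MGP
pos 12: GCG -> A; peptide=MGPA
pos 15: AAG -> K; peptide=MGPAK
pos 18: AAG -> K; peptide=MGPAKK
pos 21: CGG -> R; peptide=MGPAKKR
pos 24: AGG -> R; peptide=MGPAKKRR
pos 27: UCA -> S; peptide=MGPAKKRRS
pos 30: GGC -> G; peptide=MGPAKKRRSG
pos 33: CUU -> L; peptide=MGPAKKRRSGL
pos 36: UUA -> L; peptide=MGPAKKRRSGLL
pos 39: UCA -> S; peptide=MGPAKKRRSGLLS
pos 42: UAA -> STOP

Answer: MGPAKKRRSGLLS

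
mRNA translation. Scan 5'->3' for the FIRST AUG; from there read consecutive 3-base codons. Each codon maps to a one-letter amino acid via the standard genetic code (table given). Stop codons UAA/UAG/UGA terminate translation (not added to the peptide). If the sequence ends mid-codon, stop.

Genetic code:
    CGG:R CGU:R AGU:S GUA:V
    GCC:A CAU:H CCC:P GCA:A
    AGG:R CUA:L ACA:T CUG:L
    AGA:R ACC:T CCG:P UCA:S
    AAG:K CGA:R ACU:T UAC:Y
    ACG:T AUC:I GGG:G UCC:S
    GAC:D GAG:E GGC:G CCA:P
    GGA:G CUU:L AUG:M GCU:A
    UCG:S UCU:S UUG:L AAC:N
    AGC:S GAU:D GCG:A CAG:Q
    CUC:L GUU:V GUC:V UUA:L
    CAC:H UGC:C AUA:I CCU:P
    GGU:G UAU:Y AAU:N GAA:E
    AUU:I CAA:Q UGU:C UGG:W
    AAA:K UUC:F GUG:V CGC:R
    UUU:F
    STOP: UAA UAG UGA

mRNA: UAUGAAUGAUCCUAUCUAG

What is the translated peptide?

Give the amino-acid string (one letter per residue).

Answer: MNDPI

Derivation:
start AUG at pos 1
pos 1: AUG -> M; peptide=M
pos 4: AAU -> N; peptide=MN
pos 7: GAU -> D; peptide=MND
pos 10: CCU -> P; peptide=MNDP
pos 13: AUC -> I; peptide=MNDPI
pos 16: UAG -> STOP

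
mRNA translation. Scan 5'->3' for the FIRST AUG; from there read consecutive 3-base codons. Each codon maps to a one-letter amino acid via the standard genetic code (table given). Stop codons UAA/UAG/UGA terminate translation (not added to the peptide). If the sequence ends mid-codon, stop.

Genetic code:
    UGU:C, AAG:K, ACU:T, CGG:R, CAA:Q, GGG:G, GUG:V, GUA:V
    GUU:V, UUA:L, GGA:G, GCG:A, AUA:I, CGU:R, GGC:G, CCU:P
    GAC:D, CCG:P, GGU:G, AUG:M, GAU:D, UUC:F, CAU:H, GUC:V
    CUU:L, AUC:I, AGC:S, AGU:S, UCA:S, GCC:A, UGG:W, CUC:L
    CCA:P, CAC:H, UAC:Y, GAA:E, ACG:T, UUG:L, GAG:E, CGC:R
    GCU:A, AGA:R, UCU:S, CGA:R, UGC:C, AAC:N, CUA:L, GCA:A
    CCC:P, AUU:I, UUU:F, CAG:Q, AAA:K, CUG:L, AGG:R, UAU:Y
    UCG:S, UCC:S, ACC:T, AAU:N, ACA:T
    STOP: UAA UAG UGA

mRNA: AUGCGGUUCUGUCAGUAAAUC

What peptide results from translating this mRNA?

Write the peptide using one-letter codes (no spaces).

Answer: MRFCQ

Derivation:
start AUG at pos 0
pos 0: AUG -> M; peptide=M
pos 3: CGG -> R; peptide=MR
pos 6: UUC -> F; peptide=MRF
pos 9: UGU -> C; peptide=MRFC
pos 12: CAG -> Q; peptide=MRFCQ
pos 15: UAA -> STOP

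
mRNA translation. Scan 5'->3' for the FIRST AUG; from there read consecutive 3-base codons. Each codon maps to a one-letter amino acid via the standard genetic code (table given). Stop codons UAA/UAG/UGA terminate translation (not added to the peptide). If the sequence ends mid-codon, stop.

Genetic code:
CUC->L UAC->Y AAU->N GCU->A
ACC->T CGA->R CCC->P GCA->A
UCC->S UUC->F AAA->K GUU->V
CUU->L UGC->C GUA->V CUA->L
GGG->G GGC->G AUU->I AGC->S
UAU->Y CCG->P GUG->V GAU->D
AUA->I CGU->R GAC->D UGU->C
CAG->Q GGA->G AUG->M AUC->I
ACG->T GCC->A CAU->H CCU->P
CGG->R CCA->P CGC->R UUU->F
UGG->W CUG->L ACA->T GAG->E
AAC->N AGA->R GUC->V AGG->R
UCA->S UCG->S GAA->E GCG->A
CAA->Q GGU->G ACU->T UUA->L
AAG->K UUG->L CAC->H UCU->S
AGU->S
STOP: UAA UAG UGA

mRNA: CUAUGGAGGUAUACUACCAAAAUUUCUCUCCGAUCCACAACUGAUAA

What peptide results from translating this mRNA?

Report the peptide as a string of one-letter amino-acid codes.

Answer: MEVYYQNFSPIHN

Derivation:
start AUG at pos 2
pos 2: AUG -> M; peptide=M
pos 5: GAG -> E; peptide=ME
pos 8: GUA -> V; peptide=MEV
pos 11: UAC -> Y; peptide=MEVY
pos 14: UAC -> Y; peptide=MEVYY
pos 17: CAA -> Q; peptide=MEVYYQ
pos 20: AAU -> N; peptide=MEVYYQN
pos 23: UUC -> F; peptide=MEVYYQNF
pos 26: UCU -> S; peptide=MEVYYQNFS
pos 29: CCG -> P; peptide=MEVYYQNFSP
pos 32: AUC -> I; peptide=MEVYYQNFSPI
pos 35: CAC -> H; peptide=MEVYYQNFSPIH
pos 38: AAC -> N; peptide=MEVYYQNFSPIHN
pos 41: UGA -> STOP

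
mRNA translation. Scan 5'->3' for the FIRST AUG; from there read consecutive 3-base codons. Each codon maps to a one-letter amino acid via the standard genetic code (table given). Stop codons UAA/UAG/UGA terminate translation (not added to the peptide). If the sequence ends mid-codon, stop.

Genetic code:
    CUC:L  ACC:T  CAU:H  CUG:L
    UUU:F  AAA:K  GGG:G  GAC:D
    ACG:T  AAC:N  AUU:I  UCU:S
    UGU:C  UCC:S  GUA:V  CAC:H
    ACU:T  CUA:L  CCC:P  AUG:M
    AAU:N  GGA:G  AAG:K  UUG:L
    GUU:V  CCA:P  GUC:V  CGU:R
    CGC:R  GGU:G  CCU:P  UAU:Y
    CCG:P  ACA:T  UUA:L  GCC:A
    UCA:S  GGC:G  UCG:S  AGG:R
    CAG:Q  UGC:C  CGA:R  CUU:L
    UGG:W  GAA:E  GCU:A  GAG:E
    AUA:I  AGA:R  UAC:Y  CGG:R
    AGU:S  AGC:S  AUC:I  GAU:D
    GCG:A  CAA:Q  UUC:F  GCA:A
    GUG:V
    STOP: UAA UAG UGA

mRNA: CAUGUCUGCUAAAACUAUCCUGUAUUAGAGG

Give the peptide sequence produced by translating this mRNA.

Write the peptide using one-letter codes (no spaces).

start AUG at pos 1
pos 1: AUG -> M; peptide=M
pos 4: UCU -> S; peptide=MS
pos 7: GCU -> A; peptide=MSA
pos 10: AAA -> K; peptide=MSAK
pos 13: ACU -> T; peptide=MSAKT
pos 16: AUC -> I; peptide=MSAKTI
pos 19: CUG -> L; peptide=MSAKTIL
pos 22: UAU -> Y; peptide=MSAKTILY
pos 25: UAG -> STOP

Answer: MSAKTILY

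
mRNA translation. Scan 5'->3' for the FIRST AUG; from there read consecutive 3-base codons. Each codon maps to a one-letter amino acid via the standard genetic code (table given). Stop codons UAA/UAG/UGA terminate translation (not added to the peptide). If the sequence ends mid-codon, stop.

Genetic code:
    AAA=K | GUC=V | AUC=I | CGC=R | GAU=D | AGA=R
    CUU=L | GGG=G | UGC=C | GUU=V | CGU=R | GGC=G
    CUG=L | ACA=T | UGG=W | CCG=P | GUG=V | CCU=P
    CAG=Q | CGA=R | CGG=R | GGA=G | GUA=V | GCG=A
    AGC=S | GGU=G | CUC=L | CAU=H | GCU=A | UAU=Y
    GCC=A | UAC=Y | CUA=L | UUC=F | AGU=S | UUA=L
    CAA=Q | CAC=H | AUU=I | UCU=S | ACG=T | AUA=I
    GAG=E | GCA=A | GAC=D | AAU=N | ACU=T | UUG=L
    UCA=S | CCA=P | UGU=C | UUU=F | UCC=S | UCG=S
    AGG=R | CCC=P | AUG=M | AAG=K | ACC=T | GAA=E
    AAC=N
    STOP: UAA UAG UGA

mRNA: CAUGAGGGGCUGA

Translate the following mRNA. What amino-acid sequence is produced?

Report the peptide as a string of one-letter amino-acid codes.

start AUG at pos 1
pos 1: AUG -> M; peptide=M
pos 4: AGG -> R; peptide=MR
pos 7: GGC -> G; peptide=MRG
pos 10: UGA -> STOP

Answer: MRG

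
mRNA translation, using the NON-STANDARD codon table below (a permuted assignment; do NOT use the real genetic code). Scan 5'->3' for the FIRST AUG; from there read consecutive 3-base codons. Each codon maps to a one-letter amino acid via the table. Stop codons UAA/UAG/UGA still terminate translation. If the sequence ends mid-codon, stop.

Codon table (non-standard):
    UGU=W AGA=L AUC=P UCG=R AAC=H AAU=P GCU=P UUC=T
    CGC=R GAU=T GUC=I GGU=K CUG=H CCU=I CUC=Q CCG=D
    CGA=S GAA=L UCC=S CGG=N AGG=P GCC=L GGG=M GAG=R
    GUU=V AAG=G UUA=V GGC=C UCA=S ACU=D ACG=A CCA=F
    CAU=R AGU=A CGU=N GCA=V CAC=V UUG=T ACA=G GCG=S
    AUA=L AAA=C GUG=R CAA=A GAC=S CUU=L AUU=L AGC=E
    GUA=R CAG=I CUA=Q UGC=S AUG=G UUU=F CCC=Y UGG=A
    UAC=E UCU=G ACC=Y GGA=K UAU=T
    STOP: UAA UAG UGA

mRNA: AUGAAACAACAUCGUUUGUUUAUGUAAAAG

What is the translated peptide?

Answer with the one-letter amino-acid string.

start AUG at pos 0
pos 0: AUG -> G; peptide=G
pos 3: AAA -> C; peptide=GC
pos 6: CAA -> A; peptide=GCA
pos 9: CAU -> R; peptide=GCAR
pos 12: CGU -> N; peptide=GCARN
pos 15: UUG -> T; peptide=GCARNT
pos 18: UUU -> F; peptide=GCARNTF
pos 21: AUG -> G; peptide=GCARNTFG
pos 24: UAA -> STOP

Answer: GCARNTFG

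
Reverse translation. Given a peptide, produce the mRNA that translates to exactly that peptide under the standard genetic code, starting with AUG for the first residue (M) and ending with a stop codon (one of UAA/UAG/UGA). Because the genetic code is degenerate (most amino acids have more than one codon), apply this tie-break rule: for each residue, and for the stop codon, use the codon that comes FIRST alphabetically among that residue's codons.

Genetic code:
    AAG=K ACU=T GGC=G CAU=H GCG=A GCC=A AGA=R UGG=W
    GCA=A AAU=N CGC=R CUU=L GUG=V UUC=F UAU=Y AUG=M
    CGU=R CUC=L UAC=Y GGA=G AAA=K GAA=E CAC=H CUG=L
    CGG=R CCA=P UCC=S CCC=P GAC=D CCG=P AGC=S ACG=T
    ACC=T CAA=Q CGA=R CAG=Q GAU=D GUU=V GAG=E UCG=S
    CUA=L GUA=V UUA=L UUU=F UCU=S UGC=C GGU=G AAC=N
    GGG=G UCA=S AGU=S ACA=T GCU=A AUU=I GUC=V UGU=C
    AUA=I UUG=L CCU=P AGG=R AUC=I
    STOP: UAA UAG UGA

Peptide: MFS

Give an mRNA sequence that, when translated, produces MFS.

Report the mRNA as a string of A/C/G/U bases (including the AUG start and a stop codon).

Answer: mRNA: AUGUUCAGCUAA

Derivation:
residue 1: M -> AUG (start codon)
residue 2: F codons sorted = UUC,UUU -> pick first = UUC
residue 3: S codons sorted = AGC,AGU,UCA,UCC,UCG,UCU -> pick first = AGC
terminator: stop codons sorted = UAA,UAG,UGA -> pick first = UAA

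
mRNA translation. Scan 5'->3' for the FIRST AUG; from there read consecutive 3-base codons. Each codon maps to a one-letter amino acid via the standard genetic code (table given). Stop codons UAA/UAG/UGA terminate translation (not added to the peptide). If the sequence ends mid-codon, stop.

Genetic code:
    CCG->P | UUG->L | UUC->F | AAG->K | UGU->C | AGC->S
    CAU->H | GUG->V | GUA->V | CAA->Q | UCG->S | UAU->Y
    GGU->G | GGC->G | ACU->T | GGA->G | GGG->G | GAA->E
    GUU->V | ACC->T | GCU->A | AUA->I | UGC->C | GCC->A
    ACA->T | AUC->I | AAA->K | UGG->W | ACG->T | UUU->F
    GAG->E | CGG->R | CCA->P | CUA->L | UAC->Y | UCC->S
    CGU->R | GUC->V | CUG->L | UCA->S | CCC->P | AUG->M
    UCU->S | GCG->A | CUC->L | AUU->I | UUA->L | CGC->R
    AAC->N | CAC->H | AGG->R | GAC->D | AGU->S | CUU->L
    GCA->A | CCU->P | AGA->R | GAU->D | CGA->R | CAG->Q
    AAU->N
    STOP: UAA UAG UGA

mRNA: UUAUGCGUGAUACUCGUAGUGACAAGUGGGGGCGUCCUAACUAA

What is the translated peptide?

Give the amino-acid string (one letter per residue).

Answer: MRDTRSDKWGRPN

Derivation:
start AUG at pos 2
pos 2: AUG -> M; peptide=M
pos 5: CGU -> R; peptide=MR
pos 8: GAU -> D; peptide=MRD
pos 11: ACU -> T; peptide=MRDT
pos 14: CGU -> R; peptide=MRDTR
pos 17: AGU -> S; peptide=MRDTRS
pos 20: GAC -> D; peptide=MRDTRSD
pos 23: AAG -> K; peptide=MRDTRSDK
pos 26: UGG -> W; peptide=MRDTRSDKW
pos 29: GGG -> G; peptide=MRDTRSDKWG
pos 32: CGU -> R; peptide=MRDTRSDKWGR
pos 35: CCU -> P; peptide=MRDTRSDKWGRP
pos 38: AAC -> N; peptide=MRDTRSDKWGRPN
pos 41: UAA -> STOP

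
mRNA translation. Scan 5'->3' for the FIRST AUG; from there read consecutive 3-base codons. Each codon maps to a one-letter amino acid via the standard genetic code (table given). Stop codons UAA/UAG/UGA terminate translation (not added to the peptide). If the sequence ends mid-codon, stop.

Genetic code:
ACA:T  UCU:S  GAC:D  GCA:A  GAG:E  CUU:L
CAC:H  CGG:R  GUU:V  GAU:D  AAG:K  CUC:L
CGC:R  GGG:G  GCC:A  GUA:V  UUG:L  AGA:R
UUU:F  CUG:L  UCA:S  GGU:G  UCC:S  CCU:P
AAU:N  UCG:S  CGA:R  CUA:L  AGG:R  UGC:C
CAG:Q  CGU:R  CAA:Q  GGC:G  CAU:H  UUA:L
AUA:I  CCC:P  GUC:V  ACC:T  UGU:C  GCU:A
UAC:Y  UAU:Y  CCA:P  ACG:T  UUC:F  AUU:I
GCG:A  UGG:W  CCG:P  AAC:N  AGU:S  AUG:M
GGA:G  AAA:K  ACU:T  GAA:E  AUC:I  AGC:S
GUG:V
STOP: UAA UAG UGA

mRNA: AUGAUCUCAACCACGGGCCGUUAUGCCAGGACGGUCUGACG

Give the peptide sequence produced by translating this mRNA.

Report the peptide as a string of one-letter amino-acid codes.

start AUG at pos 0
pos 0: AUG -> M; peptide=M
pos 3: AUC -> I; peptide=MI
pos 6: UCA -> S; peptide=MIS
pos 9: ACC -> T; peptide=MIST
pos 12: ACG -> T; peptide=MISTT
pos 15: GGC -> G; peptide=MISTTG
pos 18: CGU -> R; peptide=MISTTGR
pos 21: UAU -> Y; peptide=MISTTGRY
pos 24: GCC -> A; peptide=MISTTGRYA
pos 27: AGG -> R; peptide=MISTTGRYAR
pos 30: ACG -> T; peptide=MISTTGRYART
pos 33: GUC -> V; peptide=MISTTGRYARTV
pos 36: UGA -> STOP

Answer: MISTTGRYARTV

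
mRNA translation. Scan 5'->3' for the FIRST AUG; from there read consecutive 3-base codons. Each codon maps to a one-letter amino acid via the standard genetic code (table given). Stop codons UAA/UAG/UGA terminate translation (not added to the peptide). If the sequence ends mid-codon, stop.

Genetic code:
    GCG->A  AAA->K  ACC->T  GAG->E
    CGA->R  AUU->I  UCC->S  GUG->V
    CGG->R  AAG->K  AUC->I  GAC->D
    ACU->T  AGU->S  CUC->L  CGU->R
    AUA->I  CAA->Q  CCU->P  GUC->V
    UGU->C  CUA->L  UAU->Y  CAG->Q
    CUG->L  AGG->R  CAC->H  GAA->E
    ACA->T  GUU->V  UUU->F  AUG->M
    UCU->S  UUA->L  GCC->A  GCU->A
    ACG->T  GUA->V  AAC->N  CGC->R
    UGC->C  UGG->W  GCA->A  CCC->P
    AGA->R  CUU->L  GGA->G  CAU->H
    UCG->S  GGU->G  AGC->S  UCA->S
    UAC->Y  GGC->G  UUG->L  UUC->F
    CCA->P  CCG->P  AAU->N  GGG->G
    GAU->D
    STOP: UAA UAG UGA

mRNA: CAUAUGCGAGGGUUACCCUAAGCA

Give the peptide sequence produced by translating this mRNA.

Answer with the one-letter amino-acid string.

start AUG at pos 3
pos 3: AUG -> M; peptide=M
pos 6: CGA -> R; peptide=MR
pos 9: GGG -> G; peptide=MRG
pos 12: UUA -> L; peptide=MRGL
pos 15: CCC -> P; peptide=MRGLP
pos 18: UAA -> STOP

Answer: MRGLP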